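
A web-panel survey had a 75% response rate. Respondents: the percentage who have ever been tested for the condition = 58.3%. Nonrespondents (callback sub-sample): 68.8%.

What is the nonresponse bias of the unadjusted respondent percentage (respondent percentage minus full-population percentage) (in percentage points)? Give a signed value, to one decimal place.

-2.6 percentage points

Nonresponse fraction = 1 − 0.75 = 0.25.
Bias = (nonresponse fraction) × (respondent percentage − nonrespondent percentage)
     = 0.25 × (58.3 − 68.8) = 0.25 × -10.5 = -2.625.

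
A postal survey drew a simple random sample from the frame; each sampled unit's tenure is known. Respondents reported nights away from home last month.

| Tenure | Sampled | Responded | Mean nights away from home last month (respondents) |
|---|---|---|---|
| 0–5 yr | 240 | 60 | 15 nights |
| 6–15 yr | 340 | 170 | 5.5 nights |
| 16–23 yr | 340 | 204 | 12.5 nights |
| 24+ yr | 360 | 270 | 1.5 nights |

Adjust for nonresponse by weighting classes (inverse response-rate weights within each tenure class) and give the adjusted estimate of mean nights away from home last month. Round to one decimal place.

8.0

Response rates by class: 0–5 yr 60/240 = 25%, 6–15 yr 170/340 = 50%, 16–23 yr 204/340 = 60%, 24+ yr 270/360 = 75%.
Inverse-response-rate weighting restores each class to its sampled count, so class totals weight by n_sampled:
  0–5 yr: 240 × 15 = 3600
  6–15 yr: 340 × 5.5 = 1870
  16–23 yr: 340 × 12.5 = 4250
  24+ yr: 360 × 1.5 = 540
Adjusted estimate = 10,260 / 1,280 = 8.01562 → 8.0.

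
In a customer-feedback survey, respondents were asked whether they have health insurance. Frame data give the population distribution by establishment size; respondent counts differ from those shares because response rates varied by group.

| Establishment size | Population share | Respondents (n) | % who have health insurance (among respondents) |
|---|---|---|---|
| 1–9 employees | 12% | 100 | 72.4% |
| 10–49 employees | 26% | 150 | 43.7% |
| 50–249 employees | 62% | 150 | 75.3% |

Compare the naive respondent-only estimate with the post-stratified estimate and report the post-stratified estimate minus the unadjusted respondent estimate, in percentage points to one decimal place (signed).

+4.0 percentage points

Naive respondent-only estimate (weights = respondent counts):
  (100/400)×72.4 + (150/400)×43.7 + (150/400)×75.3 = 62.725%
Reweighting by population establishment size shares:
  0.12×72.4 + 0.26×43.7 + 0.62×75.3 = 66.736%
Difference = 66.736 − 62.725 = 4.011 pp.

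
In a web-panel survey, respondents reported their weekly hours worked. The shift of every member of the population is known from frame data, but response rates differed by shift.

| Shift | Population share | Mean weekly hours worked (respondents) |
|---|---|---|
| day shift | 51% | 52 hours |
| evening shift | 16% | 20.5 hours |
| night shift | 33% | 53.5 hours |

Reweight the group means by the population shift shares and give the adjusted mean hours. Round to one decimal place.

Post-stratification weights by population share, not respondent share:
  day shift: 0.51 × 52 = 26.52
  evening shift: 0.16 × 20.5 = 3.28
  night shift: 0.33 × 53.5 = 17.655
Post-stratified estimate = 47.455 → 47.5.

47.5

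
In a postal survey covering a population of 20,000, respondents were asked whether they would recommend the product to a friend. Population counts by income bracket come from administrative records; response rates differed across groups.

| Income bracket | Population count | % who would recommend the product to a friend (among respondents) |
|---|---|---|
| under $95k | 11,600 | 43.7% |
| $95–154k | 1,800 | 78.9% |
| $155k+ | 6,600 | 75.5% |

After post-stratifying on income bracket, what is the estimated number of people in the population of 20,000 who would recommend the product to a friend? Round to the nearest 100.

Apply each group's respondent rate to its population count:
  under $95k: 11,600 × 43.7% = 5069.2
  $95–154k: 1,800 × 78.9% = 1420.2
  $155k+: 6,600 × 75.5% = 4983
Estimated total = 11472.4 → 11,500.

11,500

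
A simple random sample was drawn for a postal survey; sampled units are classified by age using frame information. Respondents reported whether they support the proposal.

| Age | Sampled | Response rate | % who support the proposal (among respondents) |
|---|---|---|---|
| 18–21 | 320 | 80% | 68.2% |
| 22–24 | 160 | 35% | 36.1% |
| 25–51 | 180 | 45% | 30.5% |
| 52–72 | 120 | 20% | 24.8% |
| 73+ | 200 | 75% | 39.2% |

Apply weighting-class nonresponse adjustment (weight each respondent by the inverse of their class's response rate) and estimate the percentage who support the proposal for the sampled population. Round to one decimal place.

44.8%

Inverse-response-rate weighting restores each class to its sampled count, so class totals weight by n_sampled:
  18–21: 320 × 68.2 = 21,824
  22–24: 160 × 36.1 = 5776
  25–51: 180 × 30.5 = 5490
  52–72: 120 × 24.8 = 2976
  73+: 200 × 39.2 = 7840
Adjusted estimate = 43,906 / 980 = 44.802 → 44.8%.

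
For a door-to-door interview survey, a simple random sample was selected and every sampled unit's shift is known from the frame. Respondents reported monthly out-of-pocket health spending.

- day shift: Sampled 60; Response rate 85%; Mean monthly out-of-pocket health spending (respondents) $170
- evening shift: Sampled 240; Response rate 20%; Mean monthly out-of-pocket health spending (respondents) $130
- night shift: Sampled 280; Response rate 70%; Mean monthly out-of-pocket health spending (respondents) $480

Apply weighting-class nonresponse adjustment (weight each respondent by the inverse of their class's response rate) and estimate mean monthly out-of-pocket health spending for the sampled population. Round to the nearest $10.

Each respondent's weight = sampled/responded in their class; summing within a class gives n_sampled, so:
  day shift: 60 × 170 = 10,200
  evening shift: 240 × 130 = 31,200
  night shift: 280 × 480 = 134,400
Adjusted estimate = 175,800 / 580 = 303.103 → $300.

$300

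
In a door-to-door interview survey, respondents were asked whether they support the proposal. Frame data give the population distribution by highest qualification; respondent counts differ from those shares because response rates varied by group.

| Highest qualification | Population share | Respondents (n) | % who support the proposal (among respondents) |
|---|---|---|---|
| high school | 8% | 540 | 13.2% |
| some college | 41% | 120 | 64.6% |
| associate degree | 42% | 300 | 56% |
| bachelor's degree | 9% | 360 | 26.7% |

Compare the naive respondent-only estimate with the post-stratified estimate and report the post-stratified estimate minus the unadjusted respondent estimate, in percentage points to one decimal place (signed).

Naive respondent-only estimate (weights = respondent counts):
  (540/1320)×13.2 + (120/1320)×64.6 + (300/1320)×56 + (360/1320)×26.7 = 31.2818%
Post-stratifying to population shares instead:
  0.08×13.2 + 0.41×64.6 + 0.42×56 + 0.09×26.7 = 53.465%
Difference = 53.465 − 31.2818 = 22.1832 pp.

+22.2 percentage points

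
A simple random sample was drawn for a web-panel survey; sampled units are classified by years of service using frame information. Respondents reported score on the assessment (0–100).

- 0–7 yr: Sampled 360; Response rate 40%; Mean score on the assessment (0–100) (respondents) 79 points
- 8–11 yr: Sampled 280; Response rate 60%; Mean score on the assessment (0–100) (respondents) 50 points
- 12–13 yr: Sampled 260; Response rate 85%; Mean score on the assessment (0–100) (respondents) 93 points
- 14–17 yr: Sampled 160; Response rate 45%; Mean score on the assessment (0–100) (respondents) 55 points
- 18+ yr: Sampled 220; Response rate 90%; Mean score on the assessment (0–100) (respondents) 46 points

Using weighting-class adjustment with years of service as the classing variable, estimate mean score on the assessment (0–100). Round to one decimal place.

Each respondent's weight = sampled/responded in their class; summing within a class gives n_sampled, so:
  0–7 yr: 360 × 79 = 28,440
  8–11 yr: 280 × 50 = 14,000
  12–13 yr: 260 × 93 = 24,180
  14–17 yr: 160 × 55 = 8800
  18+ yr: 220 × 46 = 10,120
Adjusted estimate = 85,540 / 1,280 = 66.8281 → 66.8.

66.8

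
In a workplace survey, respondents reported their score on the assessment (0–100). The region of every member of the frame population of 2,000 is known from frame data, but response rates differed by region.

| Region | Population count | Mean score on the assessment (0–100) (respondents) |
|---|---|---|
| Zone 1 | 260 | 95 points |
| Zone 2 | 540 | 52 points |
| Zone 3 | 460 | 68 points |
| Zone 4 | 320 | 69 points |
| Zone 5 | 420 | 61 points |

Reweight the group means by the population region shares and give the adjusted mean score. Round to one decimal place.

Each cell contributes population-share × respondent value:
  Zone 1: (260/2,000) × 95 = 12.35
  Zone 2: (540/2,000) × 52 = 14.04
  Zone 3: (460/2,000) × 68 = 15.64
  Zone 4: (320/2,000) × 69 = 11.04
  Zone 5: (420/2,000) × 61 = 12.81
Post-stratified estimate = 65.88 → 65.9.

65.9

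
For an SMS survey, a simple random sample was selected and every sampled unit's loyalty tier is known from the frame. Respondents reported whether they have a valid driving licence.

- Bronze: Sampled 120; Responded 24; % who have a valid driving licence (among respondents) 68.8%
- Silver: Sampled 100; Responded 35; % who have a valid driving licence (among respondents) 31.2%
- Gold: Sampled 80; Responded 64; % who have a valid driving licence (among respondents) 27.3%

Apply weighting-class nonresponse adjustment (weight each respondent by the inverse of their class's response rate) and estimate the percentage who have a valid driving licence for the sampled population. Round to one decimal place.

45.2%

Response rates by class: Bronze 24/120 = 20%, Silver 35/100 = 35%, Gold 64/80 = 80%.
Each respondent's weight = sampled/responded in their class; summing within a class gives n_sampled, so:
  Bronze: 120 × 68.8 = 8256
  Silver: 100 × 31.2 = 3120
  Gold: 80 × 27.3 = 2184
Adjusted estimate = 13,560 / 300 = 45.2 → 45.2%.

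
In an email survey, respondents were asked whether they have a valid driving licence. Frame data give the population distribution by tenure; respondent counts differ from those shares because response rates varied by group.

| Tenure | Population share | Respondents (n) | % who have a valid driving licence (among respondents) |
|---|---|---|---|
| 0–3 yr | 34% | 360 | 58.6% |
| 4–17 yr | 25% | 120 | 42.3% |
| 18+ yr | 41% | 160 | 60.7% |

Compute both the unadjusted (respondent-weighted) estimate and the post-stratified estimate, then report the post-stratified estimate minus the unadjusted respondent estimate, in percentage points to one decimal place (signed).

Without adjustment, the pooled respondent share is:
  (360/640)×58.6 + (120/640)×42.3 + (160/640)×60.7 = 56.0688%
Post-stratifying to population shares instead:
  0.34×58.6 + 0.25×42.3 + 0.41×60.7 = 55.386%
Difference = 55.386 − 56.0688 = -0.6827 pp.

-0.7 percentage points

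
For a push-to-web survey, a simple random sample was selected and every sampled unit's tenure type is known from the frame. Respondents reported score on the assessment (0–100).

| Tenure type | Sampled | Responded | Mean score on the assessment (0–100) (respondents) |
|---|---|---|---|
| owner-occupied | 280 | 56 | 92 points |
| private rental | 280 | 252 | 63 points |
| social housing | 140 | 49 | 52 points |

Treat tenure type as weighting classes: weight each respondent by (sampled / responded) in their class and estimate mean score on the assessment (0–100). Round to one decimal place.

72.4

Class response rates: owner-occupied 56/280 = 20%, private rental 252/280 = 90%, social housing 49/140 = 35%.
Each respondent's weight = sampled/responded in their class; summing within a class gives n_sampled, so:
  owner-occupied: 280 × 92 = 25,760
  private rental: 280 × 63 = 17,640
  social housing: 140 × 52 = 7280
Adjusted estimate = 50,680 / 700 = 72.4 → 72.4.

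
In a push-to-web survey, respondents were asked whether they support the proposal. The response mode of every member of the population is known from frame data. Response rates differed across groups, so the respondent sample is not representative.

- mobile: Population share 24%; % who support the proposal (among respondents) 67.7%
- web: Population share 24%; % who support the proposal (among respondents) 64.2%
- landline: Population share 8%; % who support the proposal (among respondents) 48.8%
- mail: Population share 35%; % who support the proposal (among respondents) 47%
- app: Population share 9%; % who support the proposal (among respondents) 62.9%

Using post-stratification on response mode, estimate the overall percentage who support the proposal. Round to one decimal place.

57.7%

Weight each group's respondent value by its population share:
  mobile: 0.24 × 67.7 = 16.248
  web: 0.24 × 64.2 = 15.408
  landline: 0.08 × 48.8 = 3.904
  mail: 0.35 × 47 = 16.45
  app: 0.09 × 62.9 = 5.661
Post-stratified estimate = 57.671 → 57.7%.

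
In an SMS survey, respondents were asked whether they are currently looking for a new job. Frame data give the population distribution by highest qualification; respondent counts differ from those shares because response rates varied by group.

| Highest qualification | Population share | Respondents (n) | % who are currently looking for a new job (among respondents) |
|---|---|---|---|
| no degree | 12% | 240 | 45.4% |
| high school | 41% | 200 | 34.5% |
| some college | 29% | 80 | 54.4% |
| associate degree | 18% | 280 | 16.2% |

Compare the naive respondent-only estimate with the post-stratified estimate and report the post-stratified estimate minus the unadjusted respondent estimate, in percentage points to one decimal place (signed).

Naive respondent-only estimate (weights = respondent counts):
  (240/800)×45.4 + (200/800)×34.5 + (80/800)×54.4 + (280/800)×16.2 = 33.355%
Post-stratifying to population shares instead:
  0.12×45.4 + 0.41×34.5 + 0.29×54.4 + 0.18×16.2 = 38.285%
Difference = 38.285 − 33.355 = 4.93 pp.

+4.9 percentage points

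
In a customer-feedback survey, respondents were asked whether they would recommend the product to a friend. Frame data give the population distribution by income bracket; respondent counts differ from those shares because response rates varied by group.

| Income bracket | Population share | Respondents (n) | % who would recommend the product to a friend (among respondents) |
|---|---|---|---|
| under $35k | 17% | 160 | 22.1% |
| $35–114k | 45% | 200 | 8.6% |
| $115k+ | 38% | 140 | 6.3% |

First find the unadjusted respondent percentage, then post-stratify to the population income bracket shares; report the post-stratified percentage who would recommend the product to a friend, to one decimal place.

Without adjustment, the pooled respondent share is:
  (160/500)×22.1 + (200/500)×8.6 + (140/500)×6.3 = 12.276%
Reweighting by population income bracket shares:
  0.17×22.1 + 0.45×8.6 + 0.38×6.3 = 10.021%

10.0%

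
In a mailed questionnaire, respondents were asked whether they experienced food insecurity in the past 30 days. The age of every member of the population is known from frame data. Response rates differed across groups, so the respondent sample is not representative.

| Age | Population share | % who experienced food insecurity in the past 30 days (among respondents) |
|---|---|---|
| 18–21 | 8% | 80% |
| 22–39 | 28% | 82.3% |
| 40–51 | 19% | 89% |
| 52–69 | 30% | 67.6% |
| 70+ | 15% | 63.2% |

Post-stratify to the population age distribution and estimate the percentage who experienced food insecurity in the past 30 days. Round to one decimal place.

Reweight to the known age distribution:
  18–21: 0.08 × 80 = 6.4
  22–39: 0.28 × 82.3 = 23.044
  40–51: 0.19 × 89 = 16.91
  52–69: 0.3 × 67.6 = 20.28
  70+: 0.15 × 63.2 = 9.48
Post-stratified estimate = 76.114 → 76.1%.

76.1%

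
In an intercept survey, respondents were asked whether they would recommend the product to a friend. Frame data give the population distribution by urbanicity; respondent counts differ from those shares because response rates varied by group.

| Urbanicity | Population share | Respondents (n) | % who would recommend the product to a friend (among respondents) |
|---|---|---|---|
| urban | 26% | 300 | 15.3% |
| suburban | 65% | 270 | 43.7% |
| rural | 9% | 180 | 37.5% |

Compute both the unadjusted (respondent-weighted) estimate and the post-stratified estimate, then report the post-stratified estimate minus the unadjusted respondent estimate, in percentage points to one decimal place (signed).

+4.9 percentage points

Unadjusted (pooled respondent) estimate weights by respondent counts:
  (300/750)×15.3 + (270/750)×43.7 + (180/750)×37.5 = 30.852%
Reweighting by population urbanicity shares:
  0.26×15.3 + 0.65×43.7 + 0.09×37.5 = 35.758%
Difference = 35.758 − 30.852 = 4.906 pp.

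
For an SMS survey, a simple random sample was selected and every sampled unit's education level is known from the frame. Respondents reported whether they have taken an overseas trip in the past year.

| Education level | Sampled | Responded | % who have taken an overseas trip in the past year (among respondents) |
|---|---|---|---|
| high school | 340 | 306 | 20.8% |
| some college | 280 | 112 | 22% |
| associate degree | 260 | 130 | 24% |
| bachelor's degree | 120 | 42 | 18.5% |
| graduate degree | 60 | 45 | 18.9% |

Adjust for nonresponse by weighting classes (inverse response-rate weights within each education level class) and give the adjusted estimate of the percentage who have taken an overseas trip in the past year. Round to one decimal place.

21.5%

Response rates by class: high school 306/340 = 90%, some college 112/280 = 40%, associate degree 130/260 = 50%, bachelor's degree 42/120 = 35%, graduate degree 45/60 = 75%.
Inverse-response-rate weighting restores each class to its sampled count, so class totals weight by n_sampled:
  high school: 340 × 20.8 = 7072
  some college: 280 × 22 = 6160
  associate degree: 260 × 24 = 6240
  bachelor's degree: 120 × 18.5 = 2220
  graduate degree: 60 × 18.9 = 1134
Adjusted estimate = 22,826 / 1,060 = 21.534 → 21.5%.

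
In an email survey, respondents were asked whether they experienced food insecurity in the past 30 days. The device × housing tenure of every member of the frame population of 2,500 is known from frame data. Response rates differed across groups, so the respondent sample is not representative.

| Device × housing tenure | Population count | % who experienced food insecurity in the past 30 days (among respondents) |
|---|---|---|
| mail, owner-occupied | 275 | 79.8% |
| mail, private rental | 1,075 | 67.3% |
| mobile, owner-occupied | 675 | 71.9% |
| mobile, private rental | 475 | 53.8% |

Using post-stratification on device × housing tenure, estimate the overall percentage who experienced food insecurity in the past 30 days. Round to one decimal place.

67.4%

Post-stratification weights by population share, not respondent share:
  mail, owner-occupied: (275/2,500) × 79.8 = 8.778
  mail, private rental: (1,075/2,500) × 67.3 = 28.939
  mobile, owner-occupied: (675/2,500) × 71.9 = 19.413
  mobile, private rental: (475/2,500) × 53.8 = 10.222
Post-stratified estimate = 67.352 → 67.4%.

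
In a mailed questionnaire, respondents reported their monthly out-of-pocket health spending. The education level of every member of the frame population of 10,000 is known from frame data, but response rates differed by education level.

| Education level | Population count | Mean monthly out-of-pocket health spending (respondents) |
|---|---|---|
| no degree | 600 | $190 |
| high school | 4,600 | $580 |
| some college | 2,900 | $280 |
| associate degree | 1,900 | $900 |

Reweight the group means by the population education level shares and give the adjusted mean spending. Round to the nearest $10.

Each cell contributes population-share × respondent value:
  no degree: (600/10,000) × 190 = 11.4
  high school: (4,600/10,000) × 580 = 266.8
  some college: (2,900/10,000) × 280 = 81.2
  associate degree: (1,900/10,000) × 900 = 171
Post-stratified estimate = 530.4 → $530.

$530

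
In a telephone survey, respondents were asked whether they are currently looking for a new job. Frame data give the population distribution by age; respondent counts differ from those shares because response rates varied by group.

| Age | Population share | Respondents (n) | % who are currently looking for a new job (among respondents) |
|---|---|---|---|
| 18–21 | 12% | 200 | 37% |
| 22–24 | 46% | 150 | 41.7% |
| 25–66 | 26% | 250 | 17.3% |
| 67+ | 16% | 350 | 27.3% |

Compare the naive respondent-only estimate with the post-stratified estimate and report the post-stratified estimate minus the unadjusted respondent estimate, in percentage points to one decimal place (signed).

Without adjustment, the pooled respondent share is:
  (200/950)×37 + (150/950)×41.7 + (250/950)×17.3 + (350/950)×27.3 = 28.9842%
Post-stratifying to population shares instead:
  0.12×37 + 0.46×41.7 + 0.26×17.3 + 0.16×27.3 = 32.488%
Difference = 32.488 − 28.9842 = 3.5038 pp.

+3.5 percentage points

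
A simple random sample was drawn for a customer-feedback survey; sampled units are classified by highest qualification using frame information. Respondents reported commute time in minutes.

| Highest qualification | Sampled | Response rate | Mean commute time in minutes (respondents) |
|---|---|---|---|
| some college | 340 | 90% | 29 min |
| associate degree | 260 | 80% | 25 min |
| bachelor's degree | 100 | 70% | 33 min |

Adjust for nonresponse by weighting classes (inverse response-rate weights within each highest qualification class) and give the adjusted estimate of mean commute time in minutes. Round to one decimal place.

Weighting each respondent by the inverse class response rate inflates each class back to its sampled size, so the class weight is n_sampled:
  some college: 340 × 29 = 9860
  associate degree: 260 × 25 = 6500
  bachelor's degree: 100 × 33 = 3300
Adjusted estimate = 19,660 / 700 = 28.0857 → 28.1.

28.1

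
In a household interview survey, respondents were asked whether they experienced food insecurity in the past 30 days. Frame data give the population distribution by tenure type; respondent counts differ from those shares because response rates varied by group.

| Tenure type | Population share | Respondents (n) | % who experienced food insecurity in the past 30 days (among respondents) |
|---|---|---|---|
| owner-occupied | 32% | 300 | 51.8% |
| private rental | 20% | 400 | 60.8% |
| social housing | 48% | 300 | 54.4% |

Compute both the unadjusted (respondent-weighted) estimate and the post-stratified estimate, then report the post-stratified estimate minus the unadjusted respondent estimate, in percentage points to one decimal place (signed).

Unadjusted (pooled respondent) estimate weights by respondent counts:
  (300/1000)×51.8 + (400/1000)×60.8 + (300/1000)×54.4 = 56.18%
Post-stratifying to population shares instead:
  0.32×51.8 + 0.2×60.8 + 0.48×54.4 = 54.848%
Difference = 54.848 − 56.18 = -1.332 pp.

-1.3 percentage points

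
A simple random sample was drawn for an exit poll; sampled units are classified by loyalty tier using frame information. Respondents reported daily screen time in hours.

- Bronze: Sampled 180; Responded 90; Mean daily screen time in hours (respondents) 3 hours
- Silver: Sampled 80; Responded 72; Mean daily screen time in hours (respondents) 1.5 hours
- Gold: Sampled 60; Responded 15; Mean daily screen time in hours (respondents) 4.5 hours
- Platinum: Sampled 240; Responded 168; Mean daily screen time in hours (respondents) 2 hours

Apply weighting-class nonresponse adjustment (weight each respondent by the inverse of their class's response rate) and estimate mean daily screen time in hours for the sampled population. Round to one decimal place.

Class response rates: Bronze 90/180 = 50%, Silver 72/80 = 90%, Gold 15/60 = 25%, Platinum 168/240 = 70%.
Each respondent's weight = sampled/responded in their class; summing within a class gives n_sampled, so:
  Bronze: 180 × 3 = 540
  Silver: 80 × 1.5 = 120
  Gold: 60 × 4.5 = 270
  Platinum: 240 × 2 = 480
Adjusted estimate = 1410 / 560 = 2.51786 → 2.5.

2.5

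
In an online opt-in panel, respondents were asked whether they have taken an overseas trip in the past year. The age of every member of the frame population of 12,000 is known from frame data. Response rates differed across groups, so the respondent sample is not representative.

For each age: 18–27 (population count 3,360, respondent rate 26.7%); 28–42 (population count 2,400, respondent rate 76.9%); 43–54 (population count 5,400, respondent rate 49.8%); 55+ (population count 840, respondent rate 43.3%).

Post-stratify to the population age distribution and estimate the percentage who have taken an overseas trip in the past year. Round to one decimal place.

48.3%

Post-stratification weights by population share, not respondent share:
  18–27: (3,360/12,000) × 26.7 = 7.476
  28–42: (2,400/12,000) × 76.9 = 15.38
  43–54: (5,400/12,000) × 49.8 = 22.41
  55+: (840/12,000) × 43.3 = 3.031
Post-stratified estimate = 48.297 → 48.3%.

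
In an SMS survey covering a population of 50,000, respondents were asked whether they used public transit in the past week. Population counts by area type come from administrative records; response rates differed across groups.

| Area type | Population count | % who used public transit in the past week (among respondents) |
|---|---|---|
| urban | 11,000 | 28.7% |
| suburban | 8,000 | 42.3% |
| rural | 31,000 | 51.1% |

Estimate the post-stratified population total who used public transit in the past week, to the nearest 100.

22,400

Estimated count per cell = population count × respondent percentage:
  urban: 11,000 × 28.7% = 3157
  suburban: 8,000 × 42.3% = 3384
  rural: 31,000 × 51.1% = 15,841
Estimated total = 22,382 → 22,400.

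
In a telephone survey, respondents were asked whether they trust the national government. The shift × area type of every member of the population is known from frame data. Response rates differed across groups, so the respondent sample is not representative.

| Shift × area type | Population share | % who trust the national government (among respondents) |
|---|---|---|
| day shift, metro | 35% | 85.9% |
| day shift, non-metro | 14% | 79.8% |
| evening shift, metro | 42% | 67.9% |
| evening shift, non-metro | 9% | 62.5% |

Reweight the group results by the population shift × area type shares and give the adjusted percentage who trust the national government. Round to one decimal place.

75.4%

Each cell contributes population-share × respondent value:
  day shift, metro: 0.35 × 85.9 = 30.065
  day shift, non-metro: 0.14 × 79.8 = 11.172
  evening shift, metro: 0.42 × 67.9 = 28.518
  evening shift, non-metro: 0.09 × 62.5 = 5.625
Post-stratified estimate = 75.38 → 75.4%.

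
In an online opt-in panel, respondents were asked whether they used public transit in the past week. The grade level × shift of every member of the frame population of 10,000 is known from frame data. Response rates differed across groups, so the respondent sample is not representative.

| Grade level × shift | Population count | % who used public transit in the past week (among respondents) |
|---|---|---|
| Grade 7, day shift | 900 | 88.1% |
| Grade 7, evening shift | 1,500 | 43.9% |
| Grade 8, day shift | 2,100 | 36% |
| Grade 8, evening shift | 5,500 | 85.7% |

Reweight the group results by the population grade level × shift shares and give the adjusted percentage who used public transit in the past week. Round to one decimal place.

69.2%

Post-stratification weights by population share, not respondent share:
  Grade 7, day shift: (900/10,000) × 88.1 = 7.929
  Grade 7, evening shift: (1,500/10,000) × 43.9 = 6.585
  Grade 8, day shift: (2,100/10,000) × 36 = 7.56
  Grade 8, evening shift: (5,500/10,000) × 85.7 = 47.135
Post-stratified estimate = 69.209 → 69.2%.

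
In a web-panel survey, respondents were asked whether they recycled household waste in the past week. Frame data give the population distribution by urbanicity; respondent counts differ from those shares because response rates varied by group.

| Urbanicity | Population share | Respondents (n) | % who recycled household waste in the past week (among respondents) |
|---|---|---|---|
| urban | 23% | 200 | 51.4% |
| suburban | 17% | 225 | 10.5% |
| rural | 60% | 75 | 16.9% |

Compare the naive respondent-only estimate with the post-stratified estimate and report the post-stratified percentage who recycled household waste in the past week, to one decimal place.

Naive respondent-only estimate (weights = respondent counts):
  (200/500)×51.4 + (225/500)×10.5 + (75/500)×16.9 = 27.82%
Post-stratifying to population shares instead:
  0.23×51.4 + 0.17×10.5 + 0.6×16.9 = 23.747%

23.7%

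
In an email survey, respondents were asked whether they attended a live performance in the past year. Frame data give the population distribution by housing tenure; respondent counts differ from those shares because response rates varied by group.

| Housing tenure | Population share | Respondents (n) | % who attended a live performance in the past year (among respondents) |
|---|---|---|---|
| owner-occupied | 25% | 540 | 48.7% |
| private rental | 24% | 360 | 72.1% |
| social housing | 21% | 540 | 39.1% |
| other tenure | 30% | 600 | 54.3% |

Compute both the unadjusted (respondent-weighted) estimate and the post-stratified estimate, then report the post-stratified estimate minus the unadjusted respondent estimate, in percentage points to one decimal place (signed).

+2.0 percentage points

Unadjusted (pooled respondent) estimate weights by respondent counts:
  (540/2040)×48.7 + (360/2040)×72.1 + (540/2040)×39.1 + (600/2040)×54.3 = 51.9353%
Post-stratified estimate weights by population shares:
  0.25×48.7 + 0.24×72.1 + 0.21×39.1 + 0.3×54.3 = 53.98%
Difference = 53.98 − 51.9353 = 2.0447 pp.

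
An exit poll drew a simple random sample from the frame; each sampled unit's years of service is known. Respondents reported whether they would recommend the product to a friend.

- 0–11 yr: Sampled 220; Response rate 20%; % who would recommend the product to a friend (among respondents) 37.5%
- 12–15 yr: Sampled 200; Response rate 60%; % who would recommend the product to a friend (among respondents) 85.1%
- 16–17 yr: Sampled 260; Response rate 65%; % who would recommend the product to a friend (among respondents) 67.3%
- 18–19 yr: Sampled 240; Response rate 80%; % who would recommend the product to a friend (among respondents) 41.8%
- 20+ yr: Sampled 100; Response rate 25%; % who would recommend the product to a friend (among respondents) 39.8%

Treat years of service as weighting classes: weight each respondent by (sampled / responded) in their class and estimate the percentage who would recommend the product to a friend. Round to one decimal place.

55.7%

Weighting each respondent by the inverse class response rate inflates each class back to its sampled size, so the class weight is n_sampled:
  0–11 yr: 220 × 37.5 = 8250
  12–15 yr: 200 × 85.1 = 17,020
  16–17 yr: 260 × 67.3 = 17,498
  18–19 yr: 240 × 41.8 = 10,032
  20+ yr: 100 × 39.8 = 3980
Adjusted estimate = 56,780 / 1,020 = 55.6667 → 55.7%.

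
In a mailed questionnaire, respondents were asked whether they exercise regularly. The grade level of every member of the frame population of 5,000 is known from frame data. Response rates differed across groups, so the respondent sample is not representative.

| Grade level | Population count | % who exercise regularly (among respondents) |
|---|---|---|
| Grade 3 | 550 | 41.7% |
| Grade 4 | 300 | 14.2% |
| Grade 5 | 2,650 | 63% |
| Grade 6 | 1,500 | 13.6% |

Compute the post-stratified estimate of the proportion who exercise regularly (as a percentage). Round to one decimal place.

42.9%

Post-stratification weights by population share, not respondent share:
  Grade 3: (550/5,000) × 41.7 = 4.587
  Grade 4: (300/5,000) × 14.2 = 0.852
  Grade 5: (2,650/5,000) × 63 = 33.39
  Grade 6: (1,500/5,000) × 13.6 = 4.08
Post-stratified estimate = 42.909 → 42.9%.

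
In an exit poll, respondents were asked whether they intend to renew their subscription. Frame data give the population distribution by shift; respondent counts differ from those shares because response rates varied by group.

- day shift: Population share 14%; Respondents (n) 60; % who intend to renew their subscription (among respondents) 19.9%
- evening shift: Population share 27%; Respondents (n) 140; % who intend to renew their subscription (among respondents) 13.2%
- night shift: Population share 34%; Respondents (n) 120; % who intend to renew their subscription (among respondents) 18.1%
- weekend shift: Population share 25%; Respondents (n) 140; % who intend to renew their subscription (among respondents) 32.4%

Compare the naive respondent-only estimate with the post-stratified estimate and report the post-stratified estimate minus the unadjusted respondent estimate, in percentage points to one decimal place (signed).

Unadjusted (pooled respondent) estimate weights by respondent counts:
  (60/460)×19.9 + (140/460)×13.2 + (120/460)×18.1 + (140/460)×32.4 = 21.1957%
Post-stratified estimate weights by population shares:
  0.14×19.9 + 0.27×13.2 + 0.34×18.1 + 0.25×32.4 = 20.604%
Difference = 20.604 − 21.1957 = -0.5917 pp.

-0.6 percentage points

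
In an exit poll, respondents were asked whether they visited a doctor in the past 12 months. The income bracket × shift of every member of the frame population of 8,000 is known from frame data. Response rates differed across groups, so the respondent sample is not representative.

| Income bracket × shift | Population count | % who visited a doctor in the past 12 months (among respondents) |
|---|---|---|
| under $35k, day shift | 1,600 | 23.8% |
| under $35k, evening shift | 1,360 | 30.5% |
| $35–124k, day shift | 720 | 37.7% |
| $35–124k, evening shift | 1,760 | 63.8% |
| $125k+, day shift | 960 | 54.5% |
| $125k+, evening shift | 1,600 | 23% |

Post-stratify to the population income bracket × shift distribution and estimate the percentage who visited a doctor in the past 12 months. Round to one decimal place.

Reweight to the known income bracket × shift distribution:
  under $35k, day shift: (1,600/8,000) × 23.8 = 4.76
  under $35k, evening shift: (1,360/8,000) × 30.5 = 5.185
  $35–124k, day shift: (720/8,000) × 37.7 = 3.393
  $35–124k, evening shift: (1,760/8,000) × 63.8 = 14.036
  $125k+, day shift: (960/8,000) × 54.5 = 6.54
  $125k+, evening shift: (1,600/8,000) × 23 = 4.6
Post-stratified estimate = 38.514 → 38.5%.

38.5%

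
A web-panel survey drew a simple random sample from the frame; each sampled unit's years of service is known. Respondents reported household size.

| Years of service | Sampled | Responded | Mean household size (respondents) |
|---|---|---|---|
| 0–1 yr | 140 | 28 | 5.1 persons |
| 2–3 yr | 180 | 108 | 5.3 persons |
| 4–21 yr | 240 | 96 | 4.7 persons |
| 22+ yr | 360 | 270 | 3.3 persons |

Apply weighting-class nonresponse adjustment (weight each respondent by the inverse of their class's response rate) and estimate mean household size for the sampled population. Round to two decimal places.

Class response rates: 0–1 yr 28/140 = 20%, 2–3 yr 108/180 = 60%, 4–21 yr 96/240 = 40%, 22+ yr 270/360 = 75%.
With weight = n_sampled/n_responded per class, the weighted class total is n_sampled:
  0–1 yr: 140 × 5.1 = 714
  2–3 yr: 180 × 5.3 = 954
  4–21 yr: 240 × 4.7 = 1128
  22+ yr: 360 × 3.3 = 1188
Adjusted estimate = 3984 / 920 = 4.33043 → 4.33.

4.33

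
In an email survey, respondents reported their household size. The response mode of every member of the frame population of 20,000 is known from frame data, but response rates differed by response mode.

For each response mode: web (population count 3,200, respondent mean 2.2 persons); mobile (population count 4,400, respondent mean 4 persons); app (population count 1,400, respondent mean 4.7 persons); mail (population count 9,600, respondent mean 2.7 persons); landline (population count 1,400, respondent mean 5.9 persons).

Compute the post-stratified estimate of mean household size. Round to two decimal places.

Post-stratification weights by population share, not respondent share:
  web: (3,200/20,000) × 2.2 = 0.352
  mobile: (4,400/20,000) × 4 = 0.88
  app: (1,400/20,000) × 4.7 = 0.329
  mail: (9,600/20,000) × 2.7 = 1.296
  landline: (1,400/20,000) × 5.9 = 0.413
Post-stratified estimate = 3.27 → 3.27.

3.27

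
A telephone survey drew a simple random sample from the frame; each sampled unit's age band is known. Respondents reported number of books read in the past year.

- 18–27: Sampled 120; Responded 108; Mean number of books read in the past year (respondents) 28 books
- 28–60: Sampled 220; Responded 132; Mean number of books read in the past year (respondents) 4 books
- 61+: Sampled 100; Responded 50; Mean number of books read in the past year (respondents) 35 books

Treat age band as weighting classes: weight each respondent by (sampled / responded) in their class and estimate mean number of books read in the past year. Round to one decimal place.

17.6

Class response rates: 18–27 108/120 = 90%, 28–60 132/220 = 60%, 61+ 50/100 = 50%.
Weighting each respondent by the inverse class response rate inflates each class back to its sampled size, so the class weight is n_sampled:
  18–27: 120 × 28 = 3360
  28–60: 220 × 4 = 880
  61+: 100 × 35 = 3500
Adjusted estimate = 7740 / 440 = 17.5909 → 17.6.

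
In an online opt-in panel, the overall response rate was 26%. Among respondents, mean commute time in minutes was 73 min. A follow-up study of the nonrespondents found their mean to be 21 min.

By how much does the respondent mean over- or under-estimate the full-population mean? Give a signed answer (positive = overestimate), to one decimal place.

+38.5

Nonresponse fraction = 1 − 0.26 = 0.74.
Bias = (nonresponse fraction) × (respondent mean − nonrespondent mean)
     = 0.74 × (73 − 21) = 0.74 × 52 = 38.48.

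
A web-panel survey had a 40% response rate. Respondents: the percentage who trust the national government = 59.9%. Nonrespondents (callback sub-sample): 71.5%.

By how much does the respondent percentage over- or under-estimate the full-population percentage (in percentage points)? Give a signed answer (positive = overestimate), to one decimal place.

Nonresponse fraction = 1 − 0.4 = 0.6.
Bias = (nonresponse fraction) × (respondent percentage − nonrespondent percentage)
     = 0.6 × (59.9 − 71.5) = 0.6 × -11.6 = -6.96.

-7.0 percentage points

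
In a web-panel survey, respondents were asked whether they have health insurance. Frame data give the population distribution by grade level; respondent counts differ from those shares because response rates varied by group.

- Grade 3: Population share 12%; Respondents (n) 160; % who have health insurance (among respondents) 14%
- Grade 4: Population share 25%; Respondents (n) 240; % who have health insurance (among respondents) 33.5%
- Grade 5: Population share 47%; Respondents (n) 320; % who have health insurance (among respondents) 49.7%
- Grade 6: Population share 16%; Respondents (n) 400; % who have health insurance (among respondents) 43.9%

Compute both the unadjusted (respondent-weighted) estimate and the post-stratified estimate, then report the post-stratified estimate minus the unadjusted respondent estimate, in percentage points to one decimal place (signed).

+1.4 percentage points

Unadjusted (pooled respondent) estimate weights by respondent counts:
  (160/1120)×14 + (240/1120)×33.5 + (320/1120)×49.7 + (400/1120)×43.9 = 39.0571%
Post-stratified estimate weights by population shares:
  0.12×14 + 0.25×33.5 + 0.47×49.7 + 0.16×43.9 = 40.438%
Difference = 40.438 − 39.0571 = 1.3809 pp.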